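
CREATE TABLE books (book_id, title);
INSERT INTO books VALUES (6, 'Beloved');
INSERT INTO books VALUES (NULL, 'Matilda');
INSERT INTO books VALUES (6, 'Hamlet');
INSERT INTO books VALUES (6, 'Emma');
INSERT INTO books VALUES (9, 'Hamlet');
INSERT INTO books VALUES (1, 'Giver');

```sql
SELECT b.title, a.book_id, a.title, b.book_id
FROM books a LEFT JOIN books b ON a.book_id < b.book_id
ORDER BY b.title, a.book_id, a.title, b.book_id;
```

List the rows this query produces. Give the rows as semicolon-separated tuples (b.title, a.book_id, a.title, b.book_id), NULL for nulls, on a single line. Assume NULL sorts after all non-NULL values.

LEFT JOIN keeps every row from `books a`; unmatched rows get NULL for `books b`'s columns.
Matching on a.book_id < b.book_id. A NULL in a compared column never satisfies the condition.
- book_id=6: 1 matching b row(s), so 1 row(s) emitted.
- book_id=NULL: no b row matches, row kept with b columns NULL.
- book_id=6: 1 matching b row(s), so 1 row(s) emitted.
- book_id=6: 1 matching b row(s), so 1 row(s) emitted.
- book_id=9: no b row matches, row kept with b columns NULL.
- book_id=1: 4 matching b row(s), so 4 row(s) emitted.
After projecting and ordering:
b.title | a.book_id | a.title | b.book_id
Beloved | 1 | Giver | 6
Emma | 1 | Giver | 6
Hamlet | 1 | Giver | 6
Hamlet | 1 | Giver | 9
Hamlet | 6 | Beloved | 9
Hamlet | 6 | Emma | 9
Hamlet | 6 | Hamlet | 9
NULL | 9 | Hamlet | NULL
NULL | NULL | Matilda | NULL

(Beloved, 1, Giver, 6); (Emma, 1, Giver, 6); (Hamlet, 1, Giver, 6); (Hamlet, 1, Giver, 9); (Hamlet, 6, Beloved, 9); (Hamlet, 6, Emma, 9); (Hamlet, 6, Hamlet, 9); (NULL, 9, Hamlet, NULL); (NULL, NULL, Matilda, NULL)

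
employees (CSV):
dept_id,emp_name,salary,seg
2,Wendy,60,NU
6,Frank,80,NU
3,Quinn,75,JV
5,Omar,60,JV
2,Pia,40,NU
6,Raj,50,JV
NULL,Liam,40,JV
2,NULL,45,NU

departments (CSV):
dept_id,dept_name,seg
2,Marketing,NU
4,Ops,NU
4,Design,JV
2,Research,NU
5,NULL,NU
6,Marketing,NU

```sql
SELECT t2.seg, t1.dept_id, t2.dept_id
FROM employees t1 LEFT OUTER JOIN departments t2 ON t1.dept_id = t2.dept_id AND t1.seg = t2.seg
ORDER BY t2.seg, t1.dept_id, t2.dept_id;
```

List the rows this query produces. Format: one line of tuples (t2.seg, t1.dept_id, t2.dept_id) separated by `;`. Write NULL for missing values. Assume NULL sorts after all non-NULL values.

(NU, 2, 2); (NU, 2, 2); (NU, 2, 2); (NU, 2, 2); (NU, 2, 2); (NU, 2, 2); (NU, 6, 6); (NULL, 3, NULL); (NULL, 5, NULL); (NULL, 6, NULL); (NULL, NULL, NULL)

LEFT JOIN keeps every row from `employees`; unmatched rows get NULL for `departments`'s columns.
Matching on t1.dept_id = t2.dept_id AND t1.seg = t2.seg. A NULL in a compared column never satisfies the condition.
Matched pairs: 7; unmatched t1 rows kept: 4.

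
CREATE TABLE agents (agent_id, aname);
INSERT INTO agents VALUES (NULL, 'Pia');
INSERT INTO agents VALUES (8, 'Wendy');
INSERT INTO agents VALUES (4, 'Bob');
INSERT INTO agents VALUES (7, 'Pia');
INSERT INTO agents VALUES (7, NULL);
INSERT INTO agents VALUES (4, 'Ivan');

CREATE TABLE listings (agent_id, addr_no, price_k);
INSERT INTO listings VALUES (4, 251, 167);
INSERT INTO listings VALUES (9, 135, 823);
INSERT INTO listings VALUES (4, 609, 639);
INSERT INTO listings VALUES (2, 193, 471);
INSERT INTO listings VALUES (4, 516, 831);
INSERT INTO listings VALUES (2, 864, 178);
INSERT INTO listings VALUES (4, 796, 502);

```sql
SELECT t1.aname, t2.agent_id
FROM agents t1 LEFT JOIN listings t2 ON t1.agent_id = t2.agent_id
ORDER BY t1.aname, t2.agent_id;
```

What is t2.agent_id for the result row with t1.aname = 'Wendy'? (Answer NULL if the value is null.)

NULL

LEFT JOIN keeps every row from `agents`; unmatched rows get NULL for `listings`'s columns.
Matching on t1.agent_id = t2.agent_id. A NULL in a compared column never satisfies the condition.
- agent_id=NULL: no t2 row matches, row kept with t2 columns NULL.
- agent_id=8: no t2 row matches, row kept with t2 columns NULL.
- agent_id=4: 4 matching t2 row(s), so 4 row(s) emitted.
- agent_id=7: no t2 row matches, row kept with t2 columns NULL.
- agent_id=7: no t2 row matches, row kept with t2 columns NULL.
- agent_id=4: 4 matching t2 row(s), so 4 row(s) emitted.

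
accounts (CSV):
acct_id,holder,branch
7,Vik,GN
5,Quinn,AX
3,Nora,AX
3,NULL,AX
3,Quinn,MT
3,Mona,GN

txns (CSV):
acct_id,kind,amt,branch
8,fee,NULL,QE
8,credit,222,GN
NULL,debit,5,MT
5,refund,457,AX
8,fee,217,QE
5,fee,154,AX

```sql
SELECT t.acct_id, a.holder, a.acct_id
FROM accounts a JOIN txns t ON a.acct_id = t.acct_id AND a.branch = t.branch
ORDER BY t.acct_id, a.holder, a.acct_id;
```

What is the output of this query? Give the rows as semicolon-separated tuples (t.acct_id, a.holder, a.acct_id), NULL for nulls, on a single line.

INNER JOIN keeps only pairs where the ON condition holds.
Matching on a.acct_id = t.acct_id AND a.branch = t.branch. A NULL in a compared column never satisfies the condition.
Matched pairs: 2.

(5, Quinn, 5); (5, Quinn, 5)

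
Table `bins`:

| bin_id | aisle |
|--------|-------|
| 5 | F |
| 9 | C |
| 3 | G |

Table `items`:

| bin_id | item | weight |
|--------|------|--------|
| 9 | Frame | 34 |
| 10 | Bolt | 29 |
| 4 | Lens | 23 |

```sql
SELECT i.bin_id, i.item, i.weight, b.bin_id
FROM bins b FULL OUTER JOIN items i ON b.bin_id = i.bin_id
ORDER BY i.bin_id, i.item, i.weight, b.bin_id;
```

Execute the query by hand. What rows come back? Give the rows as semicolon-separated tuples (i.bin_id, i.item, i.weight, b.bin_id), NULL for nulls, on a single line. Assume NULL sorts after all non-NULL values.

(4, Lens, 23, NULL); (9, Frame, 34, 9); (10, Bolt, 29, NULL); (NULL, NULL, NULL, 3); (NULL, NULL, NULL, 5)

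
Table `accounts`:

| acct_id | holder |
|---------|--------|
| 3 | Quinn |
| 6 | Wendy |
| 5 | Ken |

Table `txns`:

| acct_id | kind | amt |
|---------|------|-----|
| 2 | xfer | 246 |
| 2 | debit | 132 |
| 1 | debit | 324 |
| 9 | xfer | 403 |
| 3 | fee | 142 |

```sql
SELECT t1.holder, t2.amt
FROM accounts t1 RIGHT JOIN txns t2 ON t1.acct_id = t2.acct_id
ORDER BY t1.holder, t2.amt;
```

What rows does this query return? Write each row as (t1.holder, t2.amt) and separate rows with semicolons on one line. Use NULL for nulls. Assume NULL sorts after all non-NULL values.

RIGHT JOIN keeps every row from `txns`; unmatched rows get NULL for `accounts`'s columns.
Matching on t1.acct_id = t2.acct_id.
- t1 row (acct_id=3): matches 1 t2 row(s) → 1 output row(s).
- t1 row (acct_id=6): no match.
- t1 row (acct_id=5): no match.
- plus 4 unmatched t2 row(s), each kept with NULL t1 columns.
After projecting and ordering:
t1.holder | t2.amt
Quinn | 142
NULL | 132
NULL | 246
NULL | 324
NULL | 403

(Quinn, 142); (NULL, 132); (NULL, 246); (NULL, 324); (NULL, 403)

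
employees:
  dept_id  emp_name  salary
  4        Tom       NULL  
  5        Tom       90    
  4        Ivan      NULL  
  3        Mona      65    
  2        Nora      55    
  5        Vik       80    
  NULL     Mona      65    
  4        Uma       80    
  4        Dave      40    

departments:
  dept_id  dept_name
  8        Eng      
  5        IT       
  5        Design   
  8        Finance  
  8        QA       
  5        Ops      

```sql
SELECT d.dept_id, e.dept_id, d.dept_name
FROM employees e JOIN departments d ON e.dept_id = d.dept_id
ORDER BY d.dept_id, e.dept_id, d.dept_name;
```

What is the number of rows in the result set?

INNER JOIN keeps only pairs where the ON condition holds.
Matching on e.dept_id = d.dept_id. A NULL in a compared column never satisfies the condition.
- e[0] dept_id=4 → no match; dropped.
- e[1] dept_id=5 → 3 match(es) in d → 3 row(s).
- e[2] dept_id=4 → no match; dropped.
- e[3] dept_id=3 → no match; dropped.
- e[4] dept_id=2 → no match; dropped.
- e[5] dept_id=5 → 3 match(es) in d → 3 row(s).
- e[6] dept_id=NULL → no match; dropped.
- e[7] dept_id=4 → no match; dropped.
- e[8] dept_id=4 → no match; dropped.
Total: 6 rows.

6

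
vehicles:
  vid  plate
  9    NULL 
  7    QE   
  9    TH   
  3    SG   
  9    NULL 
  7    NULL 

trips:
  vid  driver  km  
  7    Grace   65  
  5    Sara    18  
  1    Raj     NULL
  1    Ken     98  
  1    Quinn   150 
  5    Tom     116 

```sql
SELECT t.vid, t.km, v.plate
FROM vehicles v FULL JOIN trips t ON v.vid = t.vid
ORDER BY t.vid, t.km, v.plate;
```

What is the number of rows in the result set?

11

FULL OUTER JOIN keeps every row from both sides; unmatched rows get NULL for the other side's columns.
Matching on v.vid = t.vid.
- vid=9: no t row matches, row kept with t columns NULL.
- vid=7: 1 matching t row(s), so 1 row(s) emitted.
- vid=9: no t row matches, row kept with t columns NULL.
- vid=3: no t row matches, row kept with t columns NULL.
- vid=9: no t row matches, row kept with t columns NULL.
- vid=7: 1 matching t row(s), so 1 row(s) emitted.
- 5 row(s) from t found no v partner → padded with NULL.
Total: 2 matched + 9 padded = 11 rows.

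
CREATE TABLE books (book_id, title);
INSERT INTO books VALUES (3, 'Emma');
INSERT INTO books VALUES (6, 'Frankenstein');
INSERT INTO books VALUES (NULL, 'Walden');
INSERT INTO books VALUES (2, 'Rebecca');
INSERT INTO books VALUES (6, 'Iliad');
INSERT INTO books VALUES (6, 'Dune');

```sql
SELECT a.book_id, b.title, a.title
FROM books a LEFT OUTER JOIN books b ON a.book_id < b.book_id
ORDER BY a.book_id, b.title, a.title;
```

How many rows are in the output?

11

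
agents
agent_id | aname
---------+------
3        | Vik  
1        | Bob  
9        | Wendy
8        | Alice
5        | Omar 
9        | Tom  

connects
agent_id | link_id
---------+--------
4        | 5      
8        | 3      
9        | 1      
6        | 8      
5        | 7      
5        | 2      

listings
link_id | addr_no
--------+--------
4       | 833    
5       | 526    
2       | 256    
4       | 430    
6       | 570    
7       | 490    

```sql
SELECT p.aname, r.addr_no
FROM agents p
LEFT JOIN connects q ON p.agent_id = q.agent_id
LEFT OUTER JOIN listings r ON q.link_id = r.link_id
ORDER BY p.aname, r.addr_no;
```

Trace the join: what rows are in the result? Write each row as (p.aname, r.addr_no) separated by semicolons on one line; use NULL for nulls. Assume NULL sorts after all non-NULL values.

(Alice, NULL); (Bob, NULL); (Omar, 256); (Omar, 490); (Tom, NULL); (Vik, NULL); (Wendy, NULL)

Evaluate left to right. First `agents p LEFT JOIN connects q` on agent_id: 7 row(s).
Then LEFT JOIN `listings r` on link_id: each of those 7 rows is kept; rows whose q.link_id has no match in r get NULL for r's columns.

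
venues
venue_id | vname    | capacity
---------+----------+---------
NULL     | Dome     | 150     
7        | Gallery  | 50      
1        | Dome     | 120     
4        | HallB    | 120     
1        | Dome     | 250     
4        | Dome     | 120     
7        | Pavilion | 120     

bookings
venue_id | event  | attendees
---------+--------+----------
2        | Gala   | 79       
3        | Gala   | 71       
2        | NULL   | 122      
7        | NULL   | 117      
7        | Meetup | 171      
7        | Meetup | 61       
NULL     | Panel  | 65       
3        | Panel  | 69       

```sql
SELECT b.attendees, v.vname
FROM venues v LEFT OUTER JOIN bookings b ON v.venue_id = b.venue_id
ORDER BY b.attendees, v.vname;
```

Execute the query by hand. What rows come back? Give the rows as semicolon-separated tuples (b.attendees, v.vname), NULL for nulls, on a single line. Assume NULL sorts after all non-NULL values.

(61, Gallery); (61, Pavilion); (117, Gallery); (117, Pavilion); (171, Gallery); (171, Pavilion); (NULL, Dome); (NULL, Dome); (NULL, Dome); (NULL, Dome); (NULL, HallB)

LEFT JOIN keeps every row from `venues`; unmatched rows get NULL for `bookings`'s columns.
Matching on v.venue_id = b.venue_id. A NULL in a compared column never satisfies the condition.
Matched pairs: 6; unmatched v rows kept: 5.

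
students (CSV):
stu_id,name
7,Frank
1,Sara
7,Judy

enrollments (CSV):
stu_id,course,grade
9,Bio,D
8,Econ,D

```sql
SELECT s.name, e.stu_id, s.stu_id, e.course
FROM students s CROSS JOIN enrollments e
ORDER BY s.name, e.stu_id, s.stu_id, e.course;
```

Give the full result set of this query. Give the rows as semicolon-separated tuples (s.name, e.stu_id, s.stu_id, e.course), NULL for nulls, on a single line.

CROSS JOIN pairs every row of `students` with every row of `enrollments`: 3 × 2 = 6 rows.
After projecting and ordering:
s.name | e.stu_id | s.stu_id | e.course
Frank | 8 | 7 | Econ
Frank | 9 | 7 | Bio
Judy | 8 | 7 | Econ
Judy | 9 | 7 | Bio
Sara | 8 | 1 | Econ
Sara | 9 | 1 | Bio

(Frank, 8, 7, Econ); (Frank, 9, 7, Bio); (Judy, 8, 7, Econ); (Judy, 9, 7, Bio); (Sara, 8, 1, Econ); (Sara, 9, 1, Bio)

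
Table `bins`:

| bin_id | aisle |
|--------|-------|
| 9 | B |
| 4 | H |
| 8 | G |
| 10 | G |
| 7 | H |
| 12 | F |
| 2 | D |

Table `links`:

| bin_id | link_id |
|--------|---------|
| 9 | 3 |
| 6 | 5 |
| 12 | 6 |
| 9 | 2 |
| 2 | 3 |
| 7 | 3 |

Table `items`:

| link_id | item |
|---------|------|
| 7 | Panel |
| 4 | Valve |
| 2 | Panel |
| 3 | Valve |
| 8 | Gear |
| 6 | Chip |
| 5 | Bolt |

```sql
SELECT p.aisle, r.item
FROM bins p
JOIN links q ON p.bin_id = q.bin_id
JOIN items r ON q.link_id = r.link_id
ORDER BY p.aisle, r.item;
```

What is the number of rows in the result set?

Joins associate left-to-right: bins INNER JOIN links on bin_id gives 5 intermediate row(s).
Then INNER JOIN `items r` on link_id: keep only rows whose q.link_id appears in r.
Result: 5 row(s).

5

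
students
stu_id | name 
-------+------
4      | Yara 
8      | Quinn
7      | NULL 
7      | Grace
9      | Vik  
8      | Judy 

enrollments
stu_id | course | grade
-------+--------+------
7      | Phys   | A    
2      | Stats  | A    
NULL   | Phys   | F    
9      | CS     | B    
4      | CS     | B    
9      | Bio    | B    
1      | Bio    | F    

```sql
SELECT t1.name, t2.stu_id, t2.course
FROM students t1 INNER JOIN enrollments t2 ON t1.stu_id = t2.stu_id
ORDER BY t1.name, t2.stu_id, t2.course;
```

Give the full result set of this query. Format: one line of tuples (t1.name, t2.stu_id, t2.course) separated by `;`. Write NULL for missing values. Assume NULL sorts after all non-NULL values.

(Grace, 7, Phys); (Vik, 9, Bio); (Vik, 9, CS); (Yara, 4, CS); (NULL, 7, Phys)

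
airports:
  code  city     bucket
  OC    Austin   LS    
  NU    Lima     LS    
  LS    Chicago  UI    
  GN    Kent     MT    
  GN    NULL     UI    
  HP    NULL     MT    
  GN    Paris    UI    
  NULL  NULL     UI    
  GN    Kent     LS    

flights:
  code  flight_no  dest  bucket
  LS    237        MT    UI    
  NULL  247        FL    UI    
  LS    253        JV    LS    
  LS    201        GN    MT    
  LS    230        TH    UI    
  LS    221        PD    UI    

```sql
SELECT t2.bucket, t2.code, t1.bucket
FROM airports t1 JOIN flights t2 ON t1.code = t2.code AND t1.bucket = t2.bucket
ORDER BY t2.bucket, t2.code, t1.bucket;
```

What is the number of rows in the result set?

INNER JOIN keeps only pairs where the ON condition holds.
Matching on t1.code = t2.code AND t1.bucket = t2.bucket. A NULL in a compared column never satisfies the condition.
Matched pairs: 3.
Total: 3 rows.

3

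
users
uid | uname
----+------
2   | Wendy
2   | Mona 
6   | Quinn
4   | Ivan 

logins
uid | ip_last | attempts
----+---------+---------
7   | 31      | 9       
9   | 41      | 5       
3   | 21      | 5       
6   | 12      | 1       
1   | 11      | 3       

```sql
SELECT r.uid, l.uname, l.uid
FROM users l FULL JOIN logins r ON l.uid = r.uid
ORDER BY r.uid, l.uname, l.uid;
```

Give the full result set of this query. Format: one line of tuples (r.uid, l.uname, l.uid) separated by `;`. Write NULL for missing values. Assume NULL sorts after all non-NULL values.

(1, NULL, NULL); (3, NULL, NULL); (6, Quinn, 6); (7, NULL, NULL); (9, NULL, NULL); (NULL, Ivan, 4); (NULL, Mona, 2); (NULL, Wendy, 2)

FULL OUTER JOIN keeps every row from both sides; unmatched rows get NULL for the other side's columns.
Matching on l.uid = r.uid.
Matched pairs: 1; unmatched l rows kept: 3; unmatched r rows kept: 4.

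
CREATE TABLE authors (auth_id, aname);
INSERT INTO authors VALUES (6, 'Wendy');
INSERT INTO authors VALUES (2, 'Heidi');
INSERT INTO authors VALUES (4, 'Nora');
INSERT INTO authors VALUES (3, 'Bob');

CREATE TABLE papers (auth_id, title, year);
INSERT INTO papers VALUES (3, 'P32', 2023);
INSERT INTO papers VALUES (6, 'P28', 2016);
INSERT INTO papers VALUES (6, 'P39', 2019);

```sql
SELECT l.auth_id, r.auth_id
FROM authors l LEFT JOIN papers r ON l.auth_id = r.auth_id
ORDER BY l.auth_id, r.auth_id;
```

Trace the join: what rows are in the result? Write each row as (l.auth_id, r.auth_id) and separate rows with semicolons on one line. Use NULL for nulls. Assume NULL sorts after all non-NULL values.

(2, NULL); (3, 3); (4, NULL); (6, 6); (6, 6)

LEFT JOIN keeps every row from `authors`; unmatched rows get NULL for `papers`'s columns.
Matching on l.auth_id = r.auth_id.
Matched pairs: 3; unmatched l rows kept: 2.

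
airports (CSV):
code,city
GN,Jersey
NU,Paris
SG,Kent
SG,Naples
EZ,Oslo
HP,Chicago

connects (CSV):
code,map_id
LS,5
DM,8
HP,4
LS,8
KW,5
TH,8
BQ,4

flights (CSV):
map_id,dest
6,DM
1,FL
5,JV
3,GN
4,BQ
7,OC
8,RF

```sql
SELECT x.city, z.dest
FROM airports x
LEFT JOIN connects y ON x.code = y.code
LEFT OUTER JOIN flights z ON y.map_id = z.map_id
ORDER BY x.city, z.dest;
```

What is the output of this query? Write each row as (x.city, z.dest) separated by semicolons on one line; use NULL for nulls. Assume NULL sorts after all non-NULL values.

Evaluate left to right. First `airports x LEFT JOIN connects y` on code: 6 row(s).
Then LEFT JOIN `flights z` on map_id: each of those 6 rows is kept; rows whose y.map_id has no match in z get NULL for z's columns.

(Chicago, BQ); (Jersey, NULL); (Kent, NULL); (Naples, NULL); (Oslo, NULL); (Paris, NULL)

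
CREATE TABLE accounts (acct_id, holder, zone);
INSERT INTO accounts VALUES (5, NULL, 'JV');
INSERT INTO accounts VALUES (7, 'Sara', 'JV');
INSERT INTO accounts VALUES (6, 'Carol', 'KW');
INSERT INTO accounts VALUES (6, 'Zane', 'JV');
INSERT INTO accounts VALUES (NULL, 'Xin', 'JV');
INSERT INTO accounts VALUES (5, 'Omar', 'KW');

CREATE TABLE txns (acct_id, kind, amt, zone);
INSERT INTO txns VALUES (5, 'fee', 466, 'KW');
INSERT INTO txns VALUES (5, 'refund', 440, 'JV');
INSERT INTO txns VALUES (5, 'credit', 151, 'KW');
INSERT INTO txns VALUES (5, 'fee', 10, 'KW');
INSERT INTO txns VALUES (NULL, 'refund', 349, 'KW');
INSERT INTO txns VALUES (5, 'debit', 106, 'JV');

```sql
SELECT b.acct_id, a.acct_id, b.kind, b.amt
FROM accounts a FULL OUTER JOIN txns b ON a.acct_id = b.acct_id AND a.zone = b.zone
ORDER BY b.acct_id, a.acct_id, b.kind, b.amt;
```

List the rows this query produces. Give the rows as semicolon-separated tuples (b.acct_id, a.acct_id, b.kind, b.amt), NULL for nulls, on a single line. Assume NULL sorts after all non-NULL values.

(5, 5, credit, 151); (5, 5, debit, 106); (5, 5, fee, 10); (5, 5, fee, 466); (5, 5, refund, 440); (NULL, 6, NULL, NULL); (NULL, 6, NULL, NULL); (NULL, 7, NULL, NULL); (NULL, NULL, refund, 349); (NULL, NULL, NULL, NULL)

FULL OUTER JOIN keeps every row from both sides; unmatched rows get NULL for the other side's columns.
Matching on a.acct_id = b.acct_id AND a.zone = b.zone. A NULL in a compared column never satisfies the condition.
- a[0] acct_id=5, zone=JV → 2 match(es) in b → 2 row(s).
- a[1] acct_id=7, zone=JV → no match; kept with NULLs on the b side.
- a[2] acct_id=6, zone=KW → no match; kept with NULLs on the b side.
- a[3] acct_id=6, zone=JV → no match; kept with NULLs on the b side.
- a[4] acct_id=NULL, zone=JV → no match; kept with NULLs on the b side.
- a[5] acct_id=5, zone=KW → 3 match(es) in b → 3 row(s).
- 1 b row(s) had no a match → kept, a columns NULL.
After projecting and ordering:
b.acct_id | a.acct_id | b.kind | b.amt
5 | 5 | credit | 151
5 | 5 | debit | 106
5 | 5 | fee | 10
5 | 5 | fee | 466
5 | 5 | refund | 440
NULL | 6 | NULL | NULL
NULL | 6 | NULL | NULL
NULL | 7 | NULL | NULL
NULL | NULL | refund | 349
NULL | NULL | NULL | NULL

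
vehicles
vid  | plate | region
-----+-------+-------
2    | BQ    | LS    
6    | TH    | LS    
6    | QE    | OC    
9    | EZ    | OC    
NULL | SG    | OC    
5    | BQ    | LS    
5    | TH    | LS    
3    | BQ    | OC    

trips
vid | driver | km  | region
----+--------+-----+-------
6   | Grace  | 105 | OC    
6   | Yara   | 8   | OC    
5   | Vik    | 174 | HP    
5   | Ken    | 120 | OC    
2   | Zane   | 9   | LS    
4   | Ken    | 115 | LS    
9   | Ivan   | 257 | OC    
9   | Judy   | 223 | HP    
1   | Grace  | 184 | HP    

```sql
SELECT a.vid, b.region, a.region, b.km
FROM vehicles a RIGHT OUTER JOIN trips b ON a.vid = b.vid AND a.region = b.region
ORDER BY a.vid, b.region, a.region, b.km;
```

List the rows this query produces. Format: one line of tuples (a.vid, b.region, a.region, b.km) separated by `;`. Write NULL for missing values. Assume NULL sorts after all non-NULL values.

(2, LS, LS, 9); (6, OC, OC, 8); (6, OC, OC, 105); (9, OC, OC, 257); (NULL, HP, NULL, 174); (NULL, HP, NULL, 184); (NULL, HP, NULL, 223); (NULL, LS, NULL, 115); (NULL, OC, NULL, 120)

RIGHT JOIN keeps every row from `trips`; unmatched rows get NULL for `vehicles`'s columns.
Matching on a.vid = b.vid AND a.region = b.region. A NULL in a compared column never satisfies the condition.
Matched pairs: 4; unmatched b rows kept: 5.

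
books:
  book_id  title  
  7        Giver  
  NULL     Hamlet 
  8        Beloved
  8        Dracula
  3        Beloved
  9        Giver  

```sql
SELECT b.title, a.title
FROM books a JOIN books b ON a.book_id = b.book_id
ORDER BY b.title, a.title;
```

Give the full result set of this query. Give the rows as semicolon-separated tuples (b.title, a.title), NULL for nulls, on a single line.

(Beloved, Beloved); (Beloved, Beloved); (Beloved, Dracula); (Dracula, Beloved); (Dracula, Dracula); (Giver, Giver); (Giver, Giver)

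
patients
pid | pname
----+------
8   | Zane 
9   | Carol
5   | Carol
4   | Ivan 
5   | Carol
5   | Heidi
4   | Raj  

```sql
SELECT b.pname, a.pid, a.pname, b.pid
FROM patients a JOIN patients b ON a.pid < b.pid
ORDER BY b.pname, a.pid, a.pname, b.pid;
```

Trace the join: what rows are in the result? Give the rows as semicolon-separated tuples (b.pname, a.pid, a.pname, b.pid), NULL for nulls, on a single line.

INNER JOIN keeps only pairs where the ON condition holds.
Matching on a.pid < b.pid.
- pid=8: 1 matching b row(s), so 1 row(s) emitted.
- pid=9: no matching b row, dropped.
- pid=5: 2 matching b row(s), so 2 row(s) emitted.
- pid=4: 5 matching b row(s), so 5 row(s) emitted.
- pid=5: 2 matching b row(s), so 2 row(s) emitted.
- pid=5: 2 matching b row(s), so 2 row(s) emitted.
- pid=4: 5 matching b row(s), so 5 row(s) emitted.

(Carol, 4, Ivan, 5); (Carol, 4, Ivan, 5); (Carol, 4, Ivan, 9); (Carol, 4, Raj, 5); (Carol, 4, Raj, 5); (Carol, 4, Raj, 9); (Carol, 5, Carol, 9); (Carol, 5, Carol, 9); (Carol, 5, Heidi, 9); (Carol, 8, Zane, 9); (Heidi, 4, Ivan, 5); (Heidi, 4, Raj, 5); (Zane, 4, Ivan, 8); (Zane, 4, Raj, 8); (Zane, 5, Carol, 8); (Zane, 5, Carol, 8); (Zane, 5, Heidi, 8)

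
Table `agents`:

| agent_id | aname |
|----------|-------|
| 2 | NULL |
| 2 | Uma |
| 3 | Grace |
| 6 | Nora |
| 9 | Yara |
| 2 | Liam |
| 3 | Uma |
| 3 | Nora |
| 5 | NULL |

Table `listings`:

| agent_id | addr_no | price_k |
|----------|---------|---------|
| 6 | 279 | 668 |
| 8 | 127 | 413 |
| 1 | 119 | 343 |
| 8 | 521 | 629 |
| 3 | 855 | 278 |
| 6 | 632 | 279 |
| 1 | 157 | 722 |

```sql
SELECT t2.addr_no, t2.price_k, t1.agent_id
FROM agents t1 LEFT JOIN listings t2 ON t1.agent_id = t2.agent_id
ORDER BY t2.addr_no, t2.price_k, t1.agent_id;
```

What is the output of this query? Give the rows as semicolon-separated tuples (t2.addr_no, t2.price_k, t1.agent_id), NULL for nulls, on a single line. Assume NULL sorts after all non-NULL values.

LEFT JOIN keeps every row from `agents`; unmatched rows get NULL for `listings`'s columns.
Matching on t1.agent_id = t2.agent_id.
- t1 row (agent_id=2): no match → kept, t2 columns NULL.
- t1 row (agent_id=2): no match → kept, t2 columns NULL.
- t1 row (agent_id=3): matches 1 t2 row(s) → 1 output row(s).
- t1 row (agent_id=6): matches 2 t2 row(s) → 2 output row(s).
- t1 row (agent_id=9): no match → kept, t2 columns NULL.
- t1 row (agent_id=2): no match → kept, t2 columns NULL.
- t1 row (agent_id=3): matches 1 t2 row(s) → 1 output row(s).
- t1 row (agent_id=3): matches 1 t2 row(s) → 1 output row(s).
- t1 row (agent_id=5): no match → kept, t2 columns NULL.
After projecting and ordering:
t2.addr_no | t2.price_k | t1.agent_id
279 | 668 | 6
632 | 279 | 6
855 | 278 | 3
855 | 278 | 3
855 | 278 | 3
NULL | NULL | 2
NULL | NULL | 2
NULL | NULL | 2
NULL | NULL | 5
NULL | NULL | 9

(279, 668, 6); (632, 279, 6); (855, 278, 3); (855, 278, 3); (855, 278, 3); (NULL, NULL, 2); (NULL, NULL, 2); (NULL, NULL, 2); (NULL, NULL, 5); (NULL, NULL, 9)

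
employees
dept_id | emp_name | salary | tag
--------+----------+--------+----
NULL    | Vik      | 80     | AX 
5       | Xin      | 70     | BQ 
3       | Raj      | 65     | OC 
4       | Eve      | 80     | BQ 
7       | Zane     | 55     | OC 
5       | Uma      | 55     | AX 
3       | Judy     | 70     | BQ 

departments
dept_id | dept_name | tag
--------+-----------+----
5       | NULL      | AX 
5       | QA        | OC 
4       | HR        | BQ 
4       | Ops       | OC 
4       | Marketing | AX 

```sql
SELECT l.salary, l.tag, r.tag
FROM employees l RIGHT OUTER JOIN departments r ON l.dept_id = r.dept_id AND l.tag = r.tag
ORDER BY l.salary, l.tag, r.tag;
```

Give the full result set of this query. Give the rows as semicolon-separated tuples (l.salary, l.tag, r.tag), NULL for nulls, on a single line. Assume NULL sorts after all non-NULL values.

(55, AX, AX); (80, BQ, BQ); (NULL, NULL, AX); (NULL, NULL, OC); (NULL, NULL, OC)

RIGHT JOIN keeps every row from `departments`; unmatched rows get NULL for `employees`'s columns.
Matching on l.dept_id = r.dept_id AND l.tag = r.tag. A NULL in a compared column never satisfies the condition.
- l row (dept_id=NULL, tag=AX): no match.
- l row (dept_id=5, tag=BQ): no match.
- l row (dept_id=3, tag=OC): no match.
- l row (dept_id=4, tag=BQ): matches 1 r row(s) → 1 output row(s).
- l row (dept_id=7, tag=OC): no match.
- l row (dept_id=5, tag=AX): matches 1 r row(s) → 1 output row(s).
- l row (dept_id=3, tag=BQ): no match.
- plus 3 unmatched r row(s), each kept with NULL l columns.
After projecting and ordering:
l.salary | l.tag | r.tag
55 | AX | AX
80 | BQ | BQ
NULL | NULL | AX
NULL | NULL | OC
NULL | NULL | OC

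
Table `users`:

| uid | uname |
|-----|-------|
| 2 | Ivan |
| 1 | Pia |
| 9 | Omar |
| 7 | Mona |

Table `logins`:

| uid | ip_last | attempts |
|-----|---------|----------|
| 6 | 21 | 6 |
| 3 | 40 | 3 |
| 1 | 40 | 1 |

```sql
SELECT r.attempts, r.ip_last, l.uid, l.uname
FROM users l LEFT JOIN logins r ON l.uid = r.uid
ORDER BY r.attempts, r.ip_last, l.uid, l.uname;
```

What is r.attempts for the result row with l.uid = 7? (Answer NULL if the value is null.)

NULL

LEFT JOIN keeps every row from `users`; unmatched rows get NULL for `logins`'s columns.
Matching on l.uid = r.uid.
Matched pairs: 1; unmatched l rows kept: 3.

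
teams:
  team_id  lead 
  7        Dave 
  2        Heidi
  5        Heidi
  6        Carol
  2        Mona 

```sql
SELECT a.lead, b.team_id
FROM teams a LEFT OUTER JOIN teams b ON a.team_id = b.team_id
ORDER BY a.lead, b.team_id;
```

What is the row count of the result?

7

LEFT JOIN keeps every row from `teams a`; unmatched rows get NULL for `teams b`'s columns.
Matching on a.team_id = b.team_id.
- a (team_id=7) pairs with 1 row(s) of b.
- a (team_id=2) pairs with 2 row(s) of b.
- a (team_id=5) pairs with 1 row(s) of b.
- a (team_id=6) pairs with 1 row(s) of b.
- a (team_id=2) pairs with 2 row(s) of b.
Total: 7 rows.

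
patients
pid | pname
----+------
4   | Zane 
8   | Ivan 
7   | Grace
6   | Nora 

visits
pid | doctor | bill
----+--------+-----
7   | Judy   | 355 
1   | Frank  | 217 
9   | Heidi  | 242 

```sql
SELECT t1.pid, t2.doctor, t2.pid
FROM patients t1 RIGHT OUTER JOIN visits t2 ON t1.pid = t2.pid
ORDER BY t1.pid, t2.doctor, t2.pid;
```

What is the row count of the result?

RIGHT JOIN keeps every row from `visits`; unmatched rows get NULL for `patients`'s columns.
Matching on t1.pid = t2.pid.
Matched pairs: 1; unmatched t2 rows kept: 2.
Total: 1 matched + 2 padded = 3 rows.

3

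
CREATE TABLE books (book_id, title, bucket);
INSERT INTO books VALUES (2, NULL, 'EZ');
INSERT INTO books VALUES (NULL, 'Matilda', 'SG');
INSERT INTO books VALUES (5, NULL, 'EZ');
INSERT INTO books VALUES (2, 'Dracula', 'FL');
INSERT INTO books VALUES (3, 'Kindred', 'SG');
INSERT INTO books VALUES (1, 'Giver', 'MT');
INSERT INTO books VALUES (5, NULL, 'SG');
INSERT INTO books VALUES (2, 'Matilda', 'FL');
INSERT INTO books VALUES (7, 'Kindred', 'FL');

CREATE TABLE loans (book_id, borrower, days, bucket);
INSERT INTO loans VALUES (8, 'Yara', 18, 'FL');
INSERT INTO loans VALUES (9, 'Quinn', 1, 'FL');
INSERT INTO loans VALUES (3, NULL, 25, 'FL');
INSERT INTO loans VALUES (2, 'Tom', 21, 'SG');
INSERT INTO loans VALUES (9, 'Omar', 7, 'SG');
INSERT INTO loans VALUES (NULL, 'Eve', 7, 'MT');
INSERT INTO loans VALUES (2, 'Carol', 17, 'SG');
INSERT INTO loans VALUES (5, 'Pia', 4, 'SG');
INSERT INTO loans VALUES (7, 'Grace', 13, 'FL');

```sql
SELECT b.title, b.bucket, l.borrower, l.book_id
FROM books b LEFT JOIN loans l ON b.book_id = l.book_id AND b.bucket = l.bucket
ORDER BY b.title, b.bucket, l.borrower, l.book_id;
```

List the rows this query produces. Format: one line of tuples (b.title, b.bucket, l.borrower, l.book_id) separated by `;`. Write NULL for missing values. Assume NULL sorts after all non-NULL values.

LEFT JOIN keeps every row from `books`; unmatched rows get NULL for `loans`'s columns.
Matching on b.book_id = l.book_id AND b.bucket = l.bucket. A NULL in a compared column never satisfies the condition.
Matched pairs: 2; unmatched b rows kept: 7.

(Dracula, FL, NULL, NULL); (Giver, MT, NULL, NULL); (Kindred, FL, Grace, 7); (Kindred, SG, NULL, NULL); (Matilda, FL, NULL, NULL); (Matilda, SG, NULL, NULL); (NULL, EZ, NULL, NULL); (NULL, EZ, NULL, NULL); (NULL, SG, Pia, 5)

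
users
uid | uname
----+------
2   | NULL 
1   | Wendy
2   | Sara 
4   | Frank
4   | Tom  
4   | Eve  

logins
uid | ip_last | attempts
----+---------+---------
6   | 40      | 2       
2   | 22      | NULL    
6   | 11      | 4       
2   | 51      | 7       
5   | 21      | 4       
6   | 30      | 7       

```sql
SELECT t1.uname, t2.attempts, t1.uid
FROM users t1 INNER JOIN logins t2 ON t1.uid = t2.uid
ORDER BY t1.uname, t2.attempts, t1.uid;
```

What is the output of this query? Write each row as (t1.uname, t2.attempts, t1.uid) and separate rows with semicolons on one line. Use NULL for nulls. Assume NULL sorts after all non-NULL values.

INNER JOIN keeps only pairs where the ON condition holds.
Matching on t1.uid = t2.uid.
Matched pairs: 4.

(Sara, 7, 2); (Sara, NULL, 2); (NULL, 7, 2); (NULL, NULL, 2)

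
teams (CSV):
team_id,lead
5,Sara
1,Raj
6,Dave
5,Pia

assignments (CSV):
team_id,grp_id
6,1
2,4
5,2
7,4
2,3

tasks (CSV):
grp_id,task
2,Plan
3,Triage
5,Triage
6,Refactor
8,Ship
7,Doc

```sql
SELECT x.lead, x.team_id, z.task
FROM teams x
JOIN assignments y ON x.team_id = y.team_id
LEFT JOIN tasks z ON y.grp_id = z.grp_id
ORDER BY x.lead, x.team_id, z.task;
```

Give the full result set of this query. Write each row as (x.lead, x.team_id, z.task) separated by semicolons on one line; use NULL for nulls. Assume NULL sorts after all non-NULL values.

Step 1 — x INNER JOIN y on team_id → 3 row(s).
Then LEFT JOIN `tasks z` on grp_id: each of those 3 rows is kept; rows whose y.grp_id has no match in z get NULL for z's columns.

(Dave, 6, NULL); (Pia, 5, Plan); (Sara, 5, Plan)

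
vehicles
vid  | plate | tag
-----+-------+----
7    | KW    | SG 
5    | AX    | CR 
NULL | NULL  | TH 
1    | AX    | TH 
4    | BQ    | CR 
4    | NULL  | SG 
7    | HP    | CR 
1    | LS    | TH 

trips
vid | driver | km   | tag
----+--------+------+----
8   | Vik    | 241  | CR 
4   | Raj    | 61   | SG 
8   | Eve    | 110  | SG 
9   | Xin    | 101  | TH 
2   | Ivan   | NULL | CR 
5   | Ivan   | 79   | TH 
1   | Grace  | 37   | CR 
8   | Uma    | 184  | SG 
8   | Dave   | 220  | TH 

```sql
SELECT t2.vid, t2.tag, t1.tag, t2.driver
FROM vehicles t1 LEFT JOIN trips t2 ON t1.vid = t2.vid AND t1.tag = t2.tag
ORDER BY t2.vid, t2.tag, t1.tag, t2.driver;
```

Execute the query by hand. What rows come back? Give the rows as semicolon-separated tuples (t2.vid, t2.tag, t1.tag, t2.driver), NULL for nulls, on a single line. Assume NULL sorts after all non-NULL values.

(4, SG, SG, Raj); (NULL, NULL, CR, NULL); (NULL, NULL, CR, NULL); (NULL, NULL, CR, NULL); (NULL, NULL, SG, NULL); (NULL, NULL, TH, NULL); (NULL, NULL, TH, NULL); (NULL, NULL, TH, NULL)

LEFT JOIN keeps every row from `vehicles`; unmatched rows get NULL for `trips`'s columns.
Matching on t1.vid = t2.vid AND t1.tag = t2.tag. A NULL in a compared column never satisfies the condition.
- t1 row (vid=7, tag=SG): no match → kept, t2 columns NULL.
- t1 row (vid=5, tag=CR): no match → kept, t2 columns NULL.
- t1 row (vid=NULL, tag=TH): no match → kept, t2 columns NULL.
- t1 row (vid=1, tag=TH): no match → kept, t2 columns NULL.
- t1 row (vid=4, tag=CR): no match → kept, t2 columns NULL.
- t1 row (vid=4, tag=SG): matches 1 t2 row(s) → 1 output row(s).
- t1 row (vid=7, tag=CR): no match → kept, t2 columns NULL.
- t1 row (vid=1, tag=TH): no match → kept, t2 columns NULL.
After projecting and ordering:
t2.vid | t2.tag | t1.tag | t2.driver
4 | SG | SG | Raj
NULL | NULL | CR | NULL
NULL | NULL | CR | NULL
NULL | NULL | CR | NULL
NULL | NULL | SG | NULL
NULL | NULL | TH | NULL
NULL | NULL | TH | NULL
NULL | NULL | TH | NULL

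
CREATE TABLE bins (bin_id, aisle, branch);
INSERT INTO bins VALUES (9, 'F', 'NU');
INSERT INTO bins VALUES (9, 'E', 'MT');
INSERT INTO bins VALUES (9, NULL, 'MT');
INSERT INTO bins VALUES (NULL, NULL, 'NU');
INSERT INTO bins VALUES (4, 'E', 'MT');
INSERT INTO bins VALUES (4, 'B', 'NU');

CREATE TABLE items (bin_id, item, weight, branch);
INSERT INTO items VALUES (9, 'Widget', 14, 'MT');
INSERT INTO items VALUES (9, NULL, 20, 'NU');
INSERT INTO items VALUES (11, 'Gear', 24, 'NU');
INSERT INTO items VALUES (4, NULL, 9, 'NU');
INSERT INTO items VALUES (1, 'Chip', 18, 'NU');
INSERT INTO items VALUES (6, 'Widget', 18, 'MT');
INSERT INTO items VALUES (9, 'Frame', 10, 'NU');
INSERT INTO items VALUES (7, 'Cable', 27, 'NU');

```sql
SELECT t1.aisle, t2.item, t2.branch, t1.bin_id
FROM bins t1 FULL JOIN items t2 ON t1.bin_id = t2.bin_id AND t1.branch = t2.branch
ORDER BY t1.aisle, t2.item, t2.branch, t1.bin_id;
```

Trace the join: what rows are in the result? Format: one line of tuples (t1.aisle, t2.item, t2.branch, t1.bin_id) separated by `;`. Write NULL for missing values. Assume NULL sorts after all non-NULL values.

(B, NULL, NU, 4); (E, Widget, MT, 9); (E, NULL, NULL, 4); (F, Frame, NU, 9); (F, NULL, NU, 9); (NULL, Cable, NU, NULL); (NULL, Chip, NU, NULL); (NULL, Gear, NU, NULL); (NULL, Widget, MT, 9); (NULL, Widget, MT, NULL); (NULL, NULL, NULL, NULL)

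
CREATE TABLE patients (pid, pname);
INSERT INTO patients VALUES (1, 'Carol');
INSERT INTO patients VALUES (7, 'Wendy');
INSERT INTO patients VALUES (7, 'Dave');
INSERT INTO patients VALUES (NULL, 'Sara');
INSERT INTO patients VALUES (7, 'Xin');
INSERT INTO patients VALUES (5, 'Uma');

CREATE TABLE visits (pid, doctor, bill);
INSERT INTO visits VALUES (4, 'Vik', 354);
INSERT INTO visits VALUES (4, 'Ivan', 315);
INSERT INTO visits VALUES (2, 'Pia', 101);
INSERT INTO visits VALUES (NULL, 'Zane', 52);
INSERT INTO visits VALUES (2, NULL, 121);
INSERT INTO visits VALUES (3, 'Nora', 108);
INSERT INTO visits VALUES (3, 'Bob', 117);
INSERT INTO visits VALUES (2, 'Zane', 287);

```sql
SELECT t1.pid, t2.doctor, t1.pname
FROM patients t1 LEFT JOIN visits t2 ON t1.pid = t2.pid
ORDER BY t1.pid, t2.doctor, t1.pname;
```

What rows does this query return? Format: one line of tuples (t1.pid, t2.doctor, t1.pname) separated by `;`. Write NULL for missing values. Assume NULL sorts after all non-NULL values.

LEFT JOIN keeps every row from `patients`; unmatched rows get NULL for `visits`'s columns.
Matching on t1.pid = t2.pid. A NULL in a compared column never satisfies the condition.
Matched pairs: 0; unmatched t1 rows kept: 6.

(1, NULL, Carol); (5, NULL, Uma); (7, NULL, Dave); (7, NULL, Wendy); (7, NULL, Xin); (NULL, NULL, Sara)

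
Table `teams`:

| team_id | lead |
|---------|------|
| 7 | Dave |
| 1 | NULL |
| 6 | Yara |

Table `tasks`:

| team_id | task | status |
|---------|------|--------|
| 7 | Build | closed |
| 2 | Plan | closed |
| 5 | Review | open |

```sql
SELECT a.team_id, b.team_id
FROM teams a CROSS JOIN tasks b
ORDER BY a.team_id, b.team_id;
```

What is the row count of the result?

CROSS JOIN pairs every row of `teams` with every row of `tasks`: 3 × 3 = 9 rows.

9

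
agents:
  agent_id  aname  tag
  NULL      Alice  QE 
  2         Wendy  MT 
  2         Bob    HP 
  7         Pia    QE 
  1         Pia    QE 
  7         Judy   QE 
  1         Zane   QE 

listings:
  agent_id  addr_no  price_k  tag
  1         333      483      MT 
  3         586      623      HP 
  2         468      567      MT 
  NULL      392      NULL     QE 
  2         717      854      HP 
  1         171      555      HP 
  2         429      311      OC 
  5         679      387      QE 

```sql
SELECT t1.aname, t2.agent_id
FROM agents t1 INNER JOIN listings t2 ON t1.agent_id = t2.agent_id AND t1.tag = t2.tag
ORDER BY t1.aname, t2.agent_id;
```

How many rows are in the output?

INNER JOIN keeps only pairs where the ON condition holds.
Matching on t1.agent_id = t2.agent_id AND t1.tag = t2.tag. A NULL in a compared column never satisfies the condition.
- t1 row (agent_id=NULL, tag=QE): no match → dropped.
- t1 row (agent_id=2, tag=MT): matches 1 t2 row(s) → 1 output row(s).
- t1 row (agent_id=2, tag=HP): matches 1 t2 row(s) → 1 output row(s).
- t1 row (agent_id=7, tag=QE): no match → dropped.
- t1 row (agent_id=1, tag=QE): no match → dropped.
- t1 row (agent_id=7, tag=QE): no match → dropped.
- t1 row (agent_id=1, tag=QE): no match → dropped.
Total: 2 rows.

2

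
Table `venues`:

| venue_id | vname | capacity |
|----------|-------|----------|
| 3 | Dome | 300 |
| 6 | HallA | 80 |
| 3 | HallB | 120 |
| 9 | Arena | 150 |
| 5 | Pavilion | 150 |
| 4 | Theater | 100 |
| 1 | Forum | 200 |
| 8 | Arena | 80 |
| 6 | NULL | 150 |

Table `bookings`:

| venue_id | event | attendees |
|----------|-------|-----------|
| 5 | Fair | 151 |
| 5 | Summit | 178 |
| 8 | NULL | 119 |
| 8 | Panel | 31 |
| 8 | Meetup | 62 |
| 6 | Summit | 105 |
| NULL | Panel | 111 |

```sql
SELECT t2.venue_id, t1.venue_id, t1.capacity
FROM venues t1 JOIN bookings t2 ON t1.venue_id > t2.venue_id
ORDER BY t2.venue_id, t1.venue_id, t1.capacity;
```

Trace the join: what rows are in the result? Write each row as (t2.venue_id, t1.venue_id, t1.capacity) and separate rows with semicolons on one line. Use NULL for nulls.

(5, 6, 80); (5, 6, 80); (5, 6, 150); (5, 6, 150); (5, 8, 80); (5, 8, 80); (5, 9, 150); (5, 9, 150); (6, 8, 80); (6, 9, 150); (8, 9, 150); (8, 9, 150); (8, 9, 150)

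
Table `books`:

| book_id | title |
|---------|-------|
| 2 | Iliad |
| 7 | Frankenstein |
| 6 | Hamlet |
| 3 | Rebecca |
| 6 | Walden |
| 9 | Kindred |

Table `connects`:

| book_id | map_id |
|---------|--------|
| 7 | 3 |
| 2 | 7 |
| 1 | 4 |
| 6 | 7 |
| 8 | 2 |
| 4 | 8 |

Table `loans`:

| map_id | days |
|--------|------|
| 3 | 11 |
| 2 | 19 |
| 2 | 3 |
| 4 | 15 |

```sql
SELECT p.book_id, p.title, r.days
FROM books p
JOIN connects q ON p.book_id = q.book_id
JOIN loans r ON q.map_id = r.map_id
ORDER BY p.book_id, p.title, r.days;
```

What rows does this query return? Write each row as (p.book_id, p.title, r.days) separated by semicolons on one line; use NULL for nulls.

(7, Frankenstein, 11)

Evaluate left to right. First `books p INNER JOIN connects q` on book_id: 4 row(s).
Then INNER JOIN `loans r` on map_id: keep only rows whose q.map_id appears in r.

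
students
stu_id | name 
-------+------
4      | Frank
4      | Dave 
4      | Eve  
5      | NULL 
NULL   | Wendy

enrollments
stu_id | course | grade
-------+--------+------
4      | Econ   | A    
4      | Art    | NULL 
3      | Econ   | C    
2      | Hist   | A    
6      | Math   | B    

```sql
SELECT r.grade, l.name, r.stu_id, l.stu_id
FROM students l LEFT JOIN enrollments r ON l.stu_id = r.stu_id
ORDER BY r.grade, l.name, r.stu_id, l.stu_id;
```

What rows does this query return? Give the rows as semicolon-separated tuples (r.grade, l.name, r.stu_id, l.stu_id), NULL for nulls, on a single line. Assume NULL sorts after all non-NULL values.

LEFT JOIN keeps every row from `students`; unmatched rows get NULL for `enrollments`'s columns.
Matching on l.stu_id = r.stu_id. A NULL in a compared column never satisfies the condition.
- l row (stu_id=4): matches 2 r row(s) → 2 output row(s).
- l row (stu_id=4): matches 2 r row(s) → 2 output row(s).
- l row (stu_id=4): matches 2 r row(s) → 2 output row(s).
- l row (stu_id=5): no match → kept, r columns NULL.
- l row (stu_id=NULL): no match → kept, r columns NULL.
After projecting and ordering:
r.grade | l.name | r.stu_id | l.stu_id
A | Dave | 4 | 4
A | Eve | 4 | 4
A | Frank | 4 | 4
NULL | Dave | 4 | 4
NULL | Eve | 4 | 4
NULL | Frank | 4 | 4
NULL | Wendy | NULL | NULL
NULL | NULL | NULL | 5

(A, Dave, 4, 4); (A, Eve, 4, 4); (A, Frank, 4, 4); (NULL, Dave, 4, 4); (NULL, Eve, 4, 4); (NULL, Frank, 4, 4); (NULL, Wendy, NULL, NULL); (NULL, NULL, NULL, 5)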